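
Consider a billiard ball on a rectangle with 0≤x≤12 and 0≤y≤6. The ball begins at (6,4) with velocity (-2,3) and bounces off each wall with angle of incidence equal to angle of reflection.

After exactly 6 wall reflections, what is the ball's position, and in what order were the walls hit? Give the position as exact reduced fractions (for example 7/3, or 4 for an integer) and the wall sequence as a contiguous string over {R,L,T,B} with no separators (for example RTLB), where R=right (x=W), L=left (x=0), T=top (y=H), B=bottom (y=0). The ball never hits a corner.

1. t=2/3 → T at (14/3,6); v=(-2,-3)
2. t=2 → B at (2/3,0); v=(-2,3)
3. t=1/3 → L at (0,1); v=(2,3)
4. t=5/3 → T at (10/3,6); v=(2,-3)
5. t=2 → B at (22/3,0); v=(2,3)
6. t=2 → T at (34/3,6); v=(2,-3)

Final position: (34/3,6)
Wall sequence: TBLTBT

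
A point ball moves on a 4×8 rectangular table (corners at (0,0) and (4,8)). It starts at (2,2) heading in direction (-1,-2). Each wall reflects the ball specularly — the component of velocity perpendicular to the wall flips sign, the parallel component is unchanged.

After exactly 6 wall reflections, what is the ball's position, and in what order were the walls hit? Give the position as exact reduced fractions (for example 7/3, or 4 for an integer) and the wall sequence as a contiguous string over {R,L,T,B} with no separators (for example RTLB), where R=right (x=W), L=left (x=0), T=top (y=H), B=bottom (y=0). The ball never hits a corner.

1. t=1 → B at (1,0); v=(-1,2)
2. t=1 → L at (0,2); v=(1,2)
3. t=3 → T at (3,8); v=(1,-2)
4. t=1 → R at (4,6); v=(-1,-2)
5. t=3 → B at (1,0); v=(-1,2)
6. t=1 → L at (0,2); v=(1,2)

Final position: (0,2)
Wall sequence: BLTRBL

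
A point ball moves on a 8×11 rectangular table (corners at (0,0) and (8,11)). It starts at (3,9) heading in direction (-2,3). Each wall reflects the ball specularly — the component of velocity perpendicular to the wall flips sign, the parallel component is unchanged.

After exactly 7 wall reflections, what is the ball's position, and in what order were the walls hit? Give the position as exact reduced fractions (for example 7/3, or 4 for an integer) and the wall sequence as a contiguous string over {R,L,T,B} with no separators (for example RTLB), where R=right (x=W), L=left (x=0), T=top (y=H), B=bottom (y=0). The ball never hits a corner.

1. t=2/3 → T at (5/3,11); v=(-2,-3)
2. t=5/6 → L at (0,17/2); v=(2,-3)
3. t=17/6 → B at (17/3,0); v=(2,3)
4. t=7/6 → R at (8,7/2); v=(-2,3)
5. t=5/2 → T at (3,11); v=(-2,-3)
6. t=3/2 → L at (0,13/2); v=(2,-3)
7. t=13/6 → B at (13/3,0); v=(2,3)

Final position: (13/3,0)
Wall sequence: TLBRTLB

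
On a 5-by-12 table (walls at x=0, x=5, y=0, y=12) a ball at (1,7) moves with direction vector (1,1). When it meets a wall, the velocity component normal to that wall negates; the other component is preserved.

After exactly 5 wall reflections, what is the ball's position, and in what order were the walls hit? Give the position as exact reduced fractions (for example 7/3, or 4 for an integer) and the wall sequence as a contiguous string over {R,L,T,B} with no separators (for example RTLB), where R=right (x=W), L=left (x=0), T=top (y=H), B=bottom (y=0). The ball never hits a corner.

1. t=4 → R at (5,11); v=(-1,1)
2. t=1 → T at (4,12); v=(-1,-1)
3. t=4 → L at (0,8); v=(1,-1)
4. t=5 → R at (5,3); v=(-1,-1)
5. t=3 → B at (2,0); v=(-1,1)

Final position: (2,0)
Wall sequence: RTLRB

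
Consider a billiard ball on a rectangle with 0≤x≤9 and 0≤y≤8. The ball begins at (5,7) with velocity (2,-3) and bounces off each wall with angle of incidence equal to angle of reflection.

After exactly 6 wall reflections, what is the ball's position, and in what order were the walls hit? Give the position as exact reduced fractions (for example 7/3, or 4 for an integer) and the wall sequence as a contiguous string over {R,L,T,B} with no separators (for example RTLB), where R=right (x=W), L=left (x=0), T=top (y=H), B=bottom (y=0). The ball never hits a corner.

1. t=2 → R at (9,1); v=(-2,-3)
2. t=1/3 → B at (25/3,0); v=(-2,3)
3. t=8/3 → T at (3,8); v=(-2,-3)
4. t=3/2 → L at (0,7/2); v=(2,-3)
5. t=7/6 → B at (7/3,0); v=(2,3)
6. t=8/3 → T at (23/3,8); v=(2,-3)

Final position: (23/3,8)
Wall sequence: RBTLBT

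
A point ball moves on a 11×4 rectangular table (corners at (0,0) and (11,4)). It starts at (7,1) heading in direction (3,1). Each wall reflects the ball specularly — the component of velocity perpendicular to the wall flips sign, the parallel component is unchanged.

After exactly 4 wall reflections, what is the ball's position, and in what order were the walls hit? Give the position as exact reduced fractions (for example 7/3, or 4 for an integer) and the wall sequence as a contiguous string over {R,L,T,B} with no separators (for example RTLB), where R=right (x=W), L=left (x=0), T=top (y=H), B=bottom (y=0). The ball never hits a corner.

Final position: (6,0)
Wall sequence: RTLB

1. t=4/3 → R at (11,7/3); v=(-3,1)
2. t=5/3 → T at (6,4); v=(-3,-1)
3. t=2 → L at (0,2); v=(3,-1)
4. t=2 → B at (6,0); v=(3,1)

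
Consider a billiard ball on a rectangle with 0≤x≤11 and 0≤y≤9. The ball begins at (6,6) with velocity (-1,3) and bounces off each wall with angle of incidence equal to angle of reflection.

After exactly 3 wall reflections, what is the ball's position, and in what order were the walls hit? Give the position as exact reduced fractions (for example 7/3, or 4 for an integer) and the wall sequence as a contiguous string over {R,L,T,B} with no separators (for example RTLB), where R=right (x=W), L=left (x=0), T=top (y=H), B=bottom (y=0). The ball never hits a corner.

1. t=1 → T at (5,9); v=(-1,-3)
2. t=3 → B at (2,0); v=(-1,3)
3. t=2 → L at (0,6); v=(1,3)

Final position: (0,6)
Wall sequence: TBL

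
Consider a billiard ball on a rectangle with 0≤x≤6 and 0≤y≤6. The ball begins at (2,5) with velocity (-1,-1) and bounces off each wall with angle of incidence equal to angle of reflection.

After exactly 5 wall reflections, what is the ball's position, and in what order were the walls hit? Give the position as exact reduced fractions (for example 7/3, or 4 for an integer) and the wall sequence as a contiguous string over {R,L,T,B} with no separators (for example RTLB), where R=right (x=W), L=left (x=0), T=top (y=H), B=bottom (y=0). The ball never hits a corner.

Final position: (0,3)
Wall sequence: LBRTL

1. t=2 → L at (0,3); v=(1,-1)
2. t=3 → B at (3,0); v=(1,1)
3. t=3 → R at (6,3); v=(-1,1)
4. t=3 → T at (3,6); v=(-1,-1)
5. t=3 → L at (0,3); v=(1,-1)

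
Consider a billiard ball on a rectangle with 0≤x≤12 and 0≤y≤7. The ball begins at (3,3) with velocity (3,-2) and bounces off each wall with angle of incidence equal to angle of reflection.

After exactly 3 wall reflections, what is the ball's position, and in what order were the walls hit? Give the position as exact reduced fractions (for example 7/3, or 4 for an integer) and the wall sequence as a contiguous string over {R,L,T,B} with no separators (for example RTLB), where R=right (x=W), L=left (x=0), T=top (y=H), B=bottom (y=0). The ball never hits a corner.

Final position: (6,7)
Wall sequence: BRT

1. t=3/2 → B at (15/2,0); v=(3,2)
2. t=3/2 → R at (12,3); v=(-3,2)
3. t=2 → T at (6,7); v=(-3,-2)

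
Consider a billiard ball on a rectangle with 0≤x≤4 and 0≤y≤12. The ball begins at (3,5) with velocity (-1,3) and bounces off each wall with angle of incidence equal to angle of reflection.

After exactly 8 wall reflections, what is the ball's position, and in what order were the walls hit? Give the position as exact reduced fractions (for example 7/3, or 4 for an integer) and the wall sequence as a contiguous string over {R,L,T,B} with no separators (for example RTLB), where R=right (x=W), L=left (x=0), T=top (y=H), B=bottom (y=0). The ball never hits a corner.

Final position: (4,2)
Wall sequence: TLBRTLBR

1. t=7/3 → T at (2/3,12); v=(-1,-3)
2. t=2/3 → L at (0,10); v=(1,-3)
3. t=10/3 → B at (10/3,0); v=(1,3)
4. t=2/3 → R at (4,2); v=(-1,3)
5. t=10/3 → T at (2/3,12); v=(-1,-3)
6. t=2/3 → L at (0,10); v=(1,-3)
7. t=10/3 → B at (10/3,0); v=(1,3)
8. t=2/3 → R at (4,2); v=(-1,3)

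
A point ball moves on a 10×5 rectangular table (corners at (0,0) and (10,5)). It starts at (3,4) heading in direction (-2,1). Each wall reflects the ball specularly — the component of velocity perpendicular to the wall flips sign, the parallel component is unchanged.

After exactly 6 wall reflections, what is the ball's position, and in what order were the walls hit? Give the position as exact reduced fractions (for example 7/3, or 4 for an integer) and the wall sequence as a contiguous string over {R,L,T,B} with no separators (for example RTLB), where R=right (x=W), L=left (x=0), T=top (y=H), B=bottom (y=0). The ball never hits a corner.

1. t=1 → T at (1,5); v=(-2,-1)
2. t=1/2 → L at (0,9/2); v=(2,-1)
3. t=9/2 → B at (9,0); v=(2,1)
4. t=1/2 → R at (10,1/2); v=(-2,1)
5. t=9/2 → T at (1,5); v=(-2,-1)
6. t=1/2 → L at (0,9/2); v=(2,-1)

Final position: (0,9/2)
Wall sequence: TLBRTL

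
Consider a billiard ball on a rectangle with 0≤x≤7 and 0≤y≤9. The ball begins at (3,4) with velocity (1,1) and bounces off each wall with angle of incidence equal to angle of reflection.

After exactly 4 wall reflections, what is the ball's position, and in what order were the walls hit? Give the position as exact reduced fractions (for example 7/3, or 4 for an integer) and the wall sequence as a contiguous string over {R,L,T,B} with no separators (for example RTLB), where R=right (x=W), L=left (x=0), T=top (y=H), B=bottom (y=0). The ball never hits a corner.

Final position: (3,0)
Wall sequence: RTLB

1. t=4 → R at (7,8); v=(-1,1)
2. t=1 → T at (6,9); v=(-1,-1)
3. t=6 → L at (0,3); v=(1,-1)
4. t=3 → B at (3,0); v=(1,1)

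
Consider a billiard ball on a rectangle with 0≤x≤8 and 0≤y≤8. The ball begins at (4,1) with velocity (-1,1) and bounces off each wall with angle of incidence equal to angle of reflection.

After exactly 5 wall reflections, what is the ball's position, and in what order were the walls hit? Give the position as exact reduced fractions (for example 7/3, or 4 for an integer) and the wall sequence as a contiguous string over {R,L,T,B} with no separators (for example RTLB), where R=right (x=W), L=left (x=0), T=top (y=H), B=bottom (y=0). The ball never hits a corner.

Final position: (0,5)
Wall sequence: LTRBL

1. t=4 → L at (0,5); v=(1,1)
2. t=3 → T at (3,8); v=(1,-1)
3. t=5 → R at (8,3); v=(-1,-1)
4. t=3 → B at (5,0); v=(-1,1)
5. t=5 → L at (0,5); v=(1,1)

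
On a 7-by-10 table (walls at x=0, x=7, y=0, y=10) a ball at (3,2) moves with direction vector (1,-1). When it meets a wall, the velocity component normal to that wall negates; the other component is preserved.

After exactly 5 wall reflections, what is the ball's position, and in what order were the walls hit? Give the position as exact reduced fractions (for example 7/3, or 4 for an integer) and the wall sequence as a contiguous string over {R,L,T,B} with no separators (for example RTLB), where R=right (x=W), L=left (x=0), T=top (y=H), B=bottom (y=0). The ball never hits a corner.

Final position: (7,4)
Wall sequence: BRLTR

1. t=2 → B at (5,0); v=(1,1)
2. t=2 → R at (7,2); v=(-1,1)
3. t=7 → L at (0,9); v=(1,1)
4. t=1 → T at (1,10); v=(1,-1)
5. t=6 → R at (7,4); v=(-1,-1)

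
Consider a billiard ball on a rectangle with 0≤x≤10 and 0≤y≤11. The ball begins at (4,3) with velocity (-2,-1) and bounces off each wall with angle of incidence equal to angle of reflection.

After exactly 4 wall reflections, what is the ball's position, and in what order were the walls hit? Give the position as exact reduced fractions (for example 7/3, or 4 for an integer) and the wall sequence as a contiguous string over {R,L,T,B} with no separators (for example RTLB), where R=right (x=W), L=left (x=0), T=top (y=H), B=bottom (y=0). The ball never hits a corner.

1. t=2 → L at (0,1); v=(2,-1)
2. t=1 → B at (2,0); v=(2,1)
3. t=4 → R at (10,4); v=(-2,1)
4. t=5 → L at (0,9); v=(2,1)

Final position: (0,9)
Wall sequence: LBRL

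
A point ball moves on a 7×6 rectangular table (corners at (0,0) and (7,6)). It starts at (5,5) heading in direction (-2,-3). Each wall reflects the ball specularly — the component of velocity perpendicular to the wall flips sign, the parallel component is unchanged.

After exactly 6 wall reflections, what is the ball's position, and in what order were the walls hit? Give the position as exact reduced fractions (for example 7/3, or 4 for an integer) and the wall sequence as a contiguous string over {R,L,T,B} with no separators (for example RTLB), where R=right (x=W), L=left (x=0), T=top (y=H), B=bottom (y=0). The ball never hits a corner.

1. t=5/3 → B at (5/3,0); v=(-2,3)
2. t=5/6 → L at (0,5/2); v=(2,3)
3. t=7/6 → T at (7/3,6); v=(2,-3)
4. t=2 → B at (19/3,0); v=(2,3)
5. t=1/3 → R at (7,1); v=(-2,3)
6. t=5/3 → T at (11/3,6); v=(-2,-3)

Final position: (11/3,6)
Wall sequence: BLTBRT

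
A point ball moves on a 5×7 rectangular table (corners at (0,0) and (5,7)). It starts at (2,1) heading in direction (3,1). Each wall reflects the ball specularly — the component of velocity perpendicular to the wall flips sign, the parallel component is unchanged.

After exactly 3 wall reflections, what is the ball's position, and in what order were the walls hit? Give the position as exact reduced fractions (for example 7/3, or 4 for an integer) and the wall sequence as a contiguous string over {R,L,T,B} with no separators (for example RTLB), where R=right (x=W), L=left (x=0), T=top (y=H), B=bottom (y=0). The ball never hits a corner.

1. t=1 → R at (5,2); v=(-3,1)
2. t=5/3 → L at (0,11/3); v=(3,1)
3. t=5/3 → R at (5,16/3); v=(-3,1)

Final position: (5,16/3)
Wall sequence: RLR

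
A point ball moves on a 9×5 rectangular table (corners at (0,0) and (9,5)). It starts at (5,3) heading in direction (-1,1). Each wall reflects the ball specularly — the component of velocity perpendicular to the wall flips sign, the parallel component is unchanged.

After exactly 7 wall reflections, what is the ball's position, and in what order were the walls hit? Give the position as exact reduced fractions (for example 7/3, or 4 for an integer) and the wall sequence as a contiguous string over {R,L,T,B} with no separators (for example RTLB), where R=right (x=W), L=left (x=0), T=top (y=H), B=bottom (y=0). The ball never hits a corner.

1. t=2 → T at (3,5); v=(-1,-1)
2. t=3 → L at (0,2); v=(1,-1)
3. t=2 → B at (2,0); v=(1,1)
4. t=5 → T at (7,5); v=(1,-1)
5. t=2 → R at (9,3); v=(-1,-1)
6. t=3 → B at (6,0); v=(-1,1)
7. t=5 → T at (1,5); v=(-1,-1)

Final position: (1,5)
Wall sequence: TLBTRBT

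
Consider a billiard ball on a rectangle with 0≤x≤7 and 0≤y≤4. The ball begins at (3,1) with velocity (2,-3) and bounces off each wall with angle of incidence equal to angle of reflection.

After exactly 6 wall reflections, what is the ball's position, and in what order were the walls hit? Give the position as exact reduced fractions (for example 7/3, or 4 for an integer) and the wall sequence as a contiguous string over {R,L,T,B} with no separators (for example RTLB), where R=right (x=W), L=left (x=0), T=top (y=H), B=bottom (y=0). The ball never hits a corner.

1. t=1/3 → B at (11/3,0); v=(2,3)
2. t=4/3 → T at (19/3,4); v=(2,-3)
3. t=1/3 → R at (7,3); v=(-2,-3)
4. t=1 → B at (5,0); v=(-2,3)
5. t=4/3 → T at (7/3,4); v=(-2,-3)
6. t=7/6 → L at (0,1/2); v=(2,-3)

Final position: (0,1/2)
Wall sequence: BTRBTL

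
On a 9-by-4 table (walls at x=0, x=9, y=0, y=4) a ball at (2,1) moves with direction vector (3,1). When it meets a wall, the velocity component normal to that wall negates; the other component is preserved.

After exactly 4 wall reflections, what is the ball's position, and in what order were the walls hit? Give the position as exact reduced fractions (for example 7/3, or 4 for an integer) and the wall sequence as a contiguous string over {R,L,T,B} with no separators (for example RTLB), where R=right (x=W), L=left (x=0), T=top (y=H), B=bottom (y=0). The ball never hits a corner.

Final position: (5,0)
Wall sequence: RTLB

1. t=7/3 → R at (9,10/3); v=(-3,1)
2. t=2/3 → T at (7,4); v=(-3,-1)
3. t=7/3 → L at (0,5/3); v=(3,-1)
4. t=5/3 → B at (5,0); v=(3,1)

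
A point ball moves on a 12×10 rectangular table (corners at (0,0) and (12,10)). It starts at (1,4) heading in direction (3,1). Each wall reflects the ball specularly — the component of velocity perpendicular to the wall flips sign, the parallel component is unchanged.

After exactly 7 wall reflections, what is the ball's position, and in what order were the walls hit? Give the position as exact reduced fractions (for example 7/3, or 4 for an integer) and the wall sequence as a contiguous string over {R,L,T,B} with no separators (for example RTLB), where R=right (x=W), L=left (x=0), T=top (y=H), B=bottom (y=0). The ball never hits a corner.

1. t=11/3 → R at (12,23/3); v=(-3,1)
2. t=7/3 → T at (5,10); v=(-3,-1)
3. t=5/3 → L at (0,25/3); v=(3,-1)
4. t=4 → R at (12,13/3); v=(-3,-1)
5. t=4 → L at (0,1/3); v=(3,-1)
6. t=1/3 → B at (1,0); v=(3,1)
7. t=11/3 → R at (12,11/3); v=(-3,1)

Final position: (12,11/3)
Wall sequence: RTLRLBR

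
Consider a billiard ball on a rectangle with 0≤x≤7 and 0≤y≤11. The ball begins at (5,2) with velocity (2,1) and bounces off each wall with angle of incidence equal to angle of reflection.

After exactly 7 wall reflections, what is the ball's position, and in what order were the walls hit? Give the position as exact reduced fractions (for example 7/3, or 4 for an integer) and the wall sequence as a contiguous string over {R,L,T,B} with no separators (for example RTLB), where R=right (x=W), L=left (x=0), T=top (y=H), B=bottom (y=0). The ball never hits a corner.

1. t=1 → R at (7,3); v=(-2,1)
2. t=7/2 → L at (0,13/2); v=(2,1)
3. t=7/2 → R at (7,10); v=(-2,1)
4. t=1 → T at (5,11); v=(-2,-1)
5. t=5/2 → L at (0,17/2); v=(2,-1)
6. t=7/2 → R at (7,5); v=(-2,-1)
7. t=7/2 → L at (0,3/2); v=(2,-1)

Final position: (0,3/2)
Wall sequence: RLRTLRL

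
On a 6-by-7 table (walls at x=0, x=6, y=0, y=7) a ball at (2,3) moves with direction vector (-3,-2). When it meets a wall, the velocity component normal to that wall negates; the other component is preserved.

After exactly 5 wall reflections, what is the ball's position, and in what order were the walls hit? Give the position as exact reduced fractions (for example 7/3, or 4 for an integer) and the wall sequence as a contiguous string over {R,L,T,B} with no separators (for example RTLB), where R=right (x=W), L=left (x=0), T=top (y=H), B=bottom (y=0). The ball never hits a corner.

Final position: (1,7)
Wall sequence: LBRLT

1. t=2/3 → L at (0,5/3); v=(3,-2)
2. t=5/6 → B at (5/2,0); v=(3,2)
3. t=7/6 → R at (6,7/3); v=(-3,2)
4. t=2 → L at (0,19/3); v=(3,2)
5. t=1/3 → T at (1,7); v=(3,-2)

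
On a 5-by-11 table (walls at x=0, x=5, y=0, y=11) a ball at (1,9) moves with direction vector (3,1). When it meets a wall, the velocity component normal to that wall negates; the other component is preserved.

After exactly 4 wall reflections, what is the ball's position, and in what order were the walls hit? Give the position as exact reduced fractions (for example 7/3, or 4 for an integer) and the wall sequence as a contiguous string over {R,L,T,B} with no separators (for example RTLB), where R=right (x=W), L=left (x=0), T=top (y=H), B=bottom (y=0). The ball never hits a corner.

1. t=4/3 → R at (5,31/3); v=(-3,1)
2. t=2/3 → T at (3,11); v=(-3,-1)
3. t=1 → L at (0,10); v=(3,-1)
4. t=5/3 → R at (5,25/3); v=(-3,-1)

Final position: (5,25/3)
Wall sequence: RTLR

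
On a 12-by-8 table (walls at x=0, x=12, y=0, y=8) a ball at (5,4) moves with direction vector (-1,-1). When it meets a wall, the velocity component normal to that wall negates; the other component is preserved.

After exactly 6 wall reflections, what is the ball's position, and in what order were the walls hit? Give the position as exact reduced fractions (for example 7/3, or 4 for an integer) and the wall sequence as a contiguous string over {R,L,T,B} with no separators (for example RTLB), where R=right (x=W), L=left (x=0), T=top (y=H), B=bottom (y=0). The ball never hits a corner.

Final position: (1,8)
Wall sequence: BLTRBT

1. t=4 → B at (1,0); v=(-1,1)
2. t=1 → L at (0,1); v=(1,1)
3. t=7 → T at (7,8); v=(1,-1)
4. t=5 → R at (12,3); v=(-1,-1)
5. t=3 → B at (9,0); v=(-1,1)
6. t=8 → T at (1,8); v=(-1,-1)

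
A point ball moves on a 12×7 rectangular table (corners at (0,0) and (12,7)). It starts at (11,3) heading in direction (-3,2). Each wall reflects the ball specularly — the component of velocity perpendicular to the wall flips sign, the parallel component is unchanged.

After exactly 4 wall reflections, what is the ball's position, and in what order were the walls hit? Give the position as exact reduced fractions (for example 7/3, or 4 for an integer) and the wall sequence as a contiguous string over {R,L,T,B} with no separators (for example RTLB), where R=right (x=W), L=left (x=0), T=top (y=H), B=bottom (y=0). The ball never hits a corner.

Final position: (12,13/3)
Wall sequence: TLBR

1. t=2 → T at (5,7); v=(-3,-2)
2. t=5/3 → L at (0,11/3); v=(3,-2)
3. t=11/6 → B at (11/2,0); v=(3,2)
4. t=13/6 → R at (12,13/3); v=(-3,2)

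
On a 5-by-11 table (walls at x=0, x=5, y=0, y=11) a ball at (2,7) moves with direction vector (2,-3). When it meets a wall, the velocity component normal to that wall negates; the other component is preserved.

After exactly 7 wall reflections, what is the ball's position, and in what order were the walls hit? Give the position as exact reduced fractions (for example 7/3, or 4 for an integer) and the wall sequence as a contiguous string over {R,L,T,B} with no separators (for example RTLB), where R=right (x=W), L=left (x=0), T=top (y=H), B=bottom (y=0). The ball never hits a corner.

1. t=3/2 → R at (5,5/2); v=(-2,-3)
2. t=5/6 → B at (10/3,0); v=(-2,3)
3. t=5/3 → L at (0,5); v=(2,3)
4. t=2 → T at (4,11); v=(2,-3)
5. t=1/2 → R at (5,19/2); v=(-2,-3)
6. t=5/2 → L at (0,2); v=(2,-3)
7. t=2/3 → B at (4/3,0); v=(2,3)

Final position: (4/3,0)
Wall sequence: RBLTRLB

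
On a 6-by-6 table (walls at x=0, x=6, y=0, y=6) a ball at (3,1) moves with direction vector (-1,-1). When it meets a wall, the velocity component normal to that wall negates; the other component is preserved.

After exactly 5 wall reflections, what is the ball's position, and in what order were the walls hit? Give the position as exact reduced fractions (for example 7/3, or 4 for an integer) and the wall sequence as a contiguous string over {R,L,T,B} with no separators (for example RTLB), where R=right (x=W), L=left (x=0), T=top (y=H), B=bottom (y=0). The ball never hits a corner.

Final position: (2,0)
Wall sequence: BLTRB

1. t=1 → B at (2,0); v=(-1,1)
2. t=2 → L at (0,2); v=(1,1)
3. t=4 → T at (4,6); v=(1,-1)
4. t=2 → R at (6,4); v=(-1,-1)
5. t=4 → B at (2,0); v=(-1,1)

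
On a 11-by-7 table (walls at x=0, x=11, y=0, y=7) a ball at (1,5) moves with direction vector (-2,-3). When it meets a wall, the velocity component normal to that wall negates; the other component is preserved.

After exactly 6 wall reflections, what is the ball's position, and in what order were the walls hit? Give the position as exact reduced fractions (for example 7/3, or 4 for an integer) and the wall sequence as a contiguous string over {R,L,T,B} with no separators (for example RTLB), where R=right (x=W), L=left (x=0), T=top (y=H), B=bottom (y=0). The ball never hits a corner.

1. t=1/2 → L at (0,7/2); v=(2,-3)
2. t=7/6 → B at (7/3,0); v=(2,3)
3. t=7/3 → T at (7,7); v=(2,-3)
4. t=2 → R at (11,1); v=(-2,-3)
5. t=1/3 → B at (31/3,0); v=(-2,3)
6. t=7/3 → T at (17/3,7); v=(-2,-3)

Final position: (17/3,7)
Wall sequence: LBTRBT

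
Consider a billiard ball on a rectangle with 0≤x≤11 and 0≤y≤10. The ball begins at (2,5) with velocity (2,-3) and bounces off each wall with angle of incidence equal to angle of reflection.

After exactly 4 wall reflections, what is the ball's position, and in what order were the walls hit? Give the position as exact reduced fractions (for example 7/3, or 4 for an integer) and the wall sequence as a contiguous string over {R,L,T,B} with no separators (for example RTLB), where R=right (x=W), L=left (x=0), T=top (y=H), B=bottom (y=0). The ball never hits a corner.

Final position: (10/3,0)
Wall sequence: BRTB

1. t=5/3 → B at (16/3,0); v=(2,3)
2. t=17/6 → R at (11,17/2); v=(-2,3)
3. t=1/2 → T at (10,10); v=(-2,-3)
4. t=10/3 → B at (10/3,0); v=(-2,3)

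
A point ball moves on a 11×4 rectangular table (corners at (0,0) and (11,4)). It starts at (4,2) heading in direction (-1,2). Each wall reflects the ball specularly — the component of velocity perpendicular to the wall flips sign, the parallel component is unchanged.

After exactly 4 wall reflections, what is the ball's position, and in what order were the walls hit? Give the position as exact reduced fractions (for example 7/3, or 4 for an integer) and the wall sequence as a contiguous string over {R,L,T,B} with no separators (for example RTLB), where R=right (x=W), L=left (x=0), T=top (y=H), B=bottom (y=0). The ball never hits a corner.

1. t=1 → T at (3,4); v=(-1,-2)
2. t=2 → B at (1,0); v=(-1,2)
3. t=1 → L at (0,2); v=(1,2)
4. t=1 → T at (1,4); v=(1,-2)

Final position: (1,4)
Wall sequence: TBLT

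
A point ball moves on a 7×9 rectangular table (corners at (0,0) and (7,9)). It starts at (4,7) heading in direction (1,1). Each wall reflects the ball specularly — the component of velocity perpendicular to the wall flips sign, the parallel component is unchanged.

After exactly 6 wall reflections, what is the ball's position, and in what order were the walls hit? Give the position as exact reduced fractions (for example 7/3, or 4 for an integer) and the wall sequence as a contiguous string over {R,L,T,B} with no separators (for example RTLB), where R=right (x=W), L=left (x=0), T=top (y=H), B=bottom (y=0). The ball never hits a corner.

Final position: (4,9)
Wall sequence: TRLBRT

1. t=2 → T at (6,9); v=(1,-1)
2. t=1 → R at (7,8); v=(-1,-1)
3. t=7 → L at (0,1); v=(1,-1)
4. t=1 → B at (1,0); v=(1,1)
5. t=6 → R at (7,6); v=(-1,1)
6. t=3 → T at (4,9); v=(-1,-1)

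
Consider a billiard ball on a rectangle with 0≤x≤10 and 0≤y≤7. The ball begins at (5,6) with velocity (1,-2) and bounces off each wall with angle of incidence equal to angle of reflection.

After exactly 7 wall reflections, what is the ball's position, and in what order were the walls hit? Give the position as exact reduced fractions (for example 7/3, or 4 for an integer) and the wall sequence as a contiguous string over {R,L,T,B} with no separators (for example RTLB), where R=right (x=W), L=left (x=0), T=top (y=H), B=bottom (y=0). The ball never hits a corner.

1. t=3 → B at (8,0); v=(1,2)
2. t=2 → R at (10,4); v=(-1,2)
3. t=3/2 → T at (17/2,7); v=(-1,-2)
4. t=7/2 → B at (5,0); v=(-1,2)
5. t=7/2 → T at (3/2,7); v=(-1,-2)
6. t=3/2 → L at (0,4); v=(1,-2)
7. t=2 → B at (2,0); v=(1,2)

Final position: (2,0)
Wall sequence: BRTBTLB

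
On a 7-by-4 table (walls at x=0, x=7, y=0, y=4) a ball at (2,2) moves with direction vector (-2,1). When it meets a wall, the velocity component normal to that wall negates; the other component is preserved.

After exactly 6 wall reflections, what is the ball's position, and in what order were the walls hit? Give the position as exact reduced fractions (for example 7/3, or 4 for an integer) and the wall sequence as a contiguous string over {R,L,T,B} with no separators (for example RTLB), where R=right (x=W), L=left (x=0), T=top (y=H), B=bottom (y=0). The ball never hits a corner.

1. t=1 → L at (0,3); v=(2,1)
2. t=1 → T at (2,4); v=(2,-1)
3. t=5/2 → R at (7,3/2); v=(-2,-1)
4. t=3/2 → B at (4,0); v=(-2,1)
5. t=2 → L at (0,2); v=(2,1)
6. t=2 → T at (4,4); v=(2,-1)

Final position: (4,4)
Wall sequence: LTRBLT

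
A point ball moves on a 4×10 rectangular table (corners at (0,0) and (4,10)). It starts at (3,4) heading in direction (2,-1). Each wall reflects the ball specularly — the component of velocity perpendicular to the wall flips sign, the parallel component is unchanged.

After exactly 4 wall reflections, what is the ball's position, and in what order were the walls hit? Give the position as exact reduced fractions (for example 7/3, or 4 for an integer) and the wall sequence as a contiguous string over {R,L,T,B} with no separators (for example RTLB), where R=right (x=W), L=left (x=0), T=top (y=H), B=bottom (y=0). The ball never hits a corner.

Final position: (4,1/2)
Wall sequence: RLBR

1. t=1/2 → R at (4,7/2); v=(-2,-1)
2. t=2 → L at (0,3/2); v=(2,-1)
3. t=3/2 → B at (3,0); v=(2,1)
4. t=1/2 → R at (4,1/2); v=(-2,1)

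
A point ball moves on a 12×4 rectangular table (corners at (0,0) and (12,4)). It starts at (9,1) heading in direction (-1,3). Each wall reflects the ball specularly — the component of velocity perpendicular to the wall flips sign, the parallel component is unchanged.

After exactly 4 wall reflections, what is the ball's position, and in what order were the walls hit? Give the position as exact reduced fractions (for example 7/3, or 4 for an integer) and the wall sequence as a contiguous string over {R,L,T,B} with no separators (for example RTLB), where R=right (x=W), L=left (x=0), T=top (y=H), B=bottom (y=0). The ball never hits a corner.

Final position: (4,0)
Wall sequence: TBTB

1. t=1 → T at (8,4); v=(-1,-3)
2. t=4/3 → B at (20/3,0); v=(-1,3)
3. t=4/3 → T at (16/3,4); v=(-1,-3)
4. t=4/3 → B at (4,0); v=(-1,3)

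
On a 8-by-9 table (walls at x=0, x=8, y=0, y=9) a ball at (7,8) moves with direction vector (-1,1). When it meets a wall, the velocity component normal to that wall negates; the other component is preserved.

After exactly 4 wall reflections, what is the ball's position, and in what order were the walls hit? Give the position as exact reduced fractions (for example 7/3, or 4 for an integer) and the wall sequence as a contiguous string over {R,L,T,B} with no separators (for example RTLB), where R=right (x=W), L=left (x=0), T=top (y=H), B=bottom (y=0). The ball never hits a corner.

Final position: (8,5)
Wall sequence: TLBR

1. t=1 → T at (6,9); v=(-1,-1)
2. t=6 → L at (0,3); v=(1,-1)
3. t=3 → B at (3,0); v=(1,1)
4. t=5 → R at (8,5); v=(-1,1)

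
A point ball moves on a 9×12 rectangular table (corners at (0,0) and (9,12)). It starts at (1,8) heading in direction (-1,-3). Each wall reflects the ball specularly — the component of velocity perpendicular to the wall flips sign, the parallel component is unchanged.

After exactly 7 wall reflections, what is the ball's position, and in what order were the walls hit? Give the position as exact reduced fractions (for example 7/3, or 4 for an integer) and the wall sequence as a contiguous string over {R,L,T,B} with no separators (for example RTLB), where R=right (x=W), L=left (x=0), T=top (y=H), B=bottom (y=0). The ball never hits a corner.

Final position: (1/3,0)
Wall sequence: LBTRBTB

1. t=1 → L at (0,5); v=(1,-3)
2. t=5/3 → B at (5/3,0); v=(1,3)
3. t=4 → T at (17/3,12); v=(1,-3)
4. t=10/3 → R at (9,2); v=(-1,-3)
5. t=2/3 → B at (25/3,0); v=(-1,3)
6. t=4 → T at (13/3,12); v=(-1,-3)
7. t=4 → B at (1/3,0); v=(-1,3)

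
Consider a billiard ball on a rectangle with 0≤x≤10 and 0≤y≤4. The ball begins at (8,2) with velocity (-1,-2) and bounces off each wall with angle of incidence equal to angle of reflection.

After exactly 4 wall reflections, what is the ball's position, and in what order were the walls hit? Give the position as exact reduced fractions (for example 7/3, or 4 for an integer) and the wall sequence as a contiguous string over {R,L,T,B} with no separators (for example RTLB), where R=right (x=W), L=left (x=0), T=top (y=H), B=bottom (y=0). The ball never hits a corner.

Final position: (1,4)
Wall sequence: BTBT

1. t=1 → B at (7,0); v=(-1,2)
2. t=2 → T at (5,4); v=(-1,-2)
3. t=2 → B at (3,0); v=(-1,2)
4. t=2 → T at (1,4); v=(-1,-2)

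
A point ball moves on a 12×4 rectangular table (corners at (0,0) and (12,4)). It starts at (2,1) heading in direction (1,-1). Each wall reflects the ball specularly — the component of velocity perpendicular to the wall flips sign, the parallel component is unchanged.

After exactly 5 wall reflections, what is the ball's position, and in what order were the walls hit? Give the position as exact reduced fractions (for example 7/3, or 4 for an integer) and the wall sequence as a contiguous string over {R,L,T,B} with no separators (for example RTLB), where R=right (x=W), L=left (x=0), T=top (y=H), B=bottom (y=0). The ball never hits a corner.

1. t=1 → B at (3,0); v=(1,1)
2. t=4 → T at (7,4); v=(1,-1)
3. t=4 → B at (11,0); v=(1,1)
4. t=1 → R at (12,1); v=(-1,1)
5. t=3 → T at (9,4); v=(-1,-1)

Final position: (9,4)
Wall sequence: BTBRT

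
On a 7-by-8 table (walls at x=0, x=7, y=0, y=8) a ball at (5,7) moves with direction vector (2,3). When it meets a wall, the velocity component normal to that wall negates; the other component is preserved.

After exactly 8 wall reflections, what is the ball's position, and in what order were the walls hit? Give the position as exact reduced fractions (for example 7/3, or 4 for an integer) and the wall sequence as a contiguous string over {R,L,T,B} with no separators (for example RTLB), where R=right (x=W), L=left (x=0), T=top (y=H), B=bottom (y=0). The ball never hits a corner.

Final position: (1,8)
Wall sequence: TRBLTRBT

1. t=1/3 → T at (17/3,8); v=(2,-3)
2. t=2/3 → R at (7,6); v=(-2,-3)
3. t=2 → B at (3,0); v=(-2,3)
4. t=3/2 → L at (0,9/2); v=(2,3)
5. t=7/6 → T at (7/3,8); v=(2,-3)
6. t=7/3 → R at (7,1); v=(-2,-3)
7. t=1/3 → B at (19/3,0); v=(-2,3)
8. t=8/3 → T at (1,8); v=(-2,-3)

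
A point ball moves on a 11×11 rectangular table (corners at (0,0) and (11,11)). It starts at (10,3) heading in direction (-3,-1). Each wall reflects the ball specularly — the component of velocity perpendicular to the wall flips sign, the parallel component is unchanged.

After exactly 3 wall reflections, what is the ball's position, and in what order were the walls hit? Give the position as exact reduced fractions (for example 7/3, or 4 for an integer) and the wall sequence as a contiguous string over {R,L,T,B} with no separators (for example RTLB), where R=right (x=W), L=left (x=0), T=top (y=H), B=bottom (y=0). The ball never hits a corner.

Final position: (11,4)
Wall sequence: BLR

1. t=3 → B at (1,0); v=(-3,1)
2. t=1/3 → L at (0,1/3); v=(3,1)
3. t=11/3 → R at (11,4); v=(-3,1)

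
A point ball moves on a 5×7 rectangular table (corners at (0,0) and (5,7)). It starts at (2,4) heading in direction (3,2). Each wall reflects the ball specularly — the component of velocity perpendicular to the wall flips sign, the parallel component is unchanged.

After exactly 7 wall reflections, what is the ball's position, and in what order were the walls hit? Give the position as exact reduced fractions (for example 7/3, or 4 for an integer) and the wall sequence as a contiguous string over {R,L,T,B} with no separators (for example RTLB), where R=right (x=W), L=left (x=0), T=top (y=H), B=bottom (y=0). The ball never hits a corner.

1. t=1 → R at (5,6); v=(-3,2)
2. t=1/2 → T at (7/2,7); v=(-3,-2)
3. t=7/6 → L at (0,14/3); v=(3,-2)
4. t=5/3 → R at (5,4/3); v=(-3,-2)
5. t=2/3 → B at (3,0); v=(-3,2)
6. t=1 → L at (0,2); v=(3,2)
7. t=5/3 → R at (5,16/3); v=(-3,2)

Final position: (5,16/3)
Wall sequence: RTLRBLR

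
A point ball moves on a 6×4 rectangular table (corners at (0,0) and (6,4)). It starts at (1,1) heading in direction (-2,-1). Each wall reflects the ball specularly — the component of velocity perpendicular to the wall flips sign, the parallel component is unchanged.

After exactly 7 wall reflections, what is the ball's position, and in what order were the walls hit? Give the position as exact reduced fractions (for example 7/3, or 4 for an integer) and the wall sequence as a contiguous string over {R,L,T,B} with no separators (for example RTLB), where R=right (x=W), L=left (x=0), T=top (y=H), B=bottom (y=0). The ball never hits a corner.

Final position: (6,1/2)
Wall sequence: LBRTLBR

1. t=1/2 → L at (0,1/2); v=(2,-1)
2. t=1/2 → B at (1,0); v=(2,1)
3. t=5/2 → R at (6,5/2); v=(-2,1)
4. t=3/2 → T at (3,4); v=(-2,-1)
5. t=3/2 → L at (0,5/2); v=(2,-1)
6. t=5/2 → B at (5,0); v=(2,1)
7. t=1/2 → R at (6,1/2); v=(-2,1)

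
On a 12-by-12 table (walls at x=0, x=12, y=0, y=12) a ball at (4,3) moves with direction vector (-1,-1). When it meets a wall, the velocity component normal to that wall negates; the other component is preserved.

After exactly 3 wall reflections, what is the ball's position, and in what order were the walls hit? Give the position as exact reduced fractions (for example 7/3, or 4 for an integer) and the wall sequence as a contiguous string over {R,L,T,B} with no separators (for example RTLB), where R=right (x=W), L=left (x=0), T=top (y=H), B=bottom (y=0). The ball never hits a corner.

Final position: (11,12)
Wall sequence: BLT

1. t=3 → B at (1,0); v=(-1,1)
2. t=1 → L at (0,1); v=(1,1)
3. t=11 → T at (11,12); v=(1,-1)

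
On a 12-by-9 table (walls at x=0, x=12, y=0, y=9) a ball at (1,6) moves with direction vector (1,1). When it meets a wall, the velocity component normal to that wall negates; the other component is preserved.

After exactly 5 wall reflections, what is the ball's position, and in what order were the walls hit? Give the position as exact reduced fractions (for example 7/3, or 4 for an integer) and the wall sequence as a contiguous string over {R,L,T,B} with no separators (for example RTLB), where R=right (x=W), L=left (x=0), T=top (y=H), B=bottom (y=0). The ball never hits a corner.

1. t=3 → T at (4,9); v=(1,-1)
2. t=8 → R at (12,1); v=(-1,-1)
3. t=1 → B at (11,0); v=(-1,1)
4. t=9 → T at (2,9); v=(-1,-1)
5. t=2 → L at (0,7); v=(1,-1)

Final position: (0,7)
Wall sequence: TRBTL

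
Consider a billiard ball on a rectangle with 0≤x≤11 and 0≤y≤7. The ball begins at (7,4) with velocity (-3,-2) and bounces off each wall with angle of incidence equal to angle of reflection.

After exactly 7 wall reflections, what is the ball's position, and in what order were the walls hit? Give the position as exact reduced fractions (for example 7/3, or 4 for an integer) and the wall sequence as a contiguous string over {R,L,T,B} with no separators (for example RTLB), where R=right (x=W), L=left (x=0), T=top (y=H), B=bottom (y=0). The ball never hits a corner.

Final position: (17/2,7)
Wall sequence: BLTRBLT

1. t=2 → B at (1,0); v=(-3,2)
2. t=1/3 → L at (0,2/3); v=(3,2)
3. t=19/6 → T at (19/2,7); v=(3,-2)
4. t=1/2 → R at (11,6); v=(-3,-2)
5. t=3 → B at (2,0); v=(-3,2)
6. t=2/3 → L at (0,4/3); v=(3,2)
7. t=17/6 → T at (17/2,7); v=(3,-2)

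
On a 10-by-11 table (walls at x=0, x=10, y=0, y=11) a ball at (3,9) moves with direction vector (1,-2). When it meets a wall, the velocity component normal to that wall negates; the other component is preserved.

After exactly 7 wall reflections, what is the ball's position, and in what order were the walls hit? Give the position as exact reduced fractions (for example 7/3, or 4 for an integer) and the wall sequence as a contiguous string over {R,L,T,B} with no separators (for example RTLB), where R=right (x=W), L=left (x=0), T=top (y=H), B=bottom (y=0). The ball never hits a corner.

1. t=9/2 → B at (15/2,0); v=(1,2)
2. t=5/2 → R at (10,5); v=(-1,2)
3. t=3 → T at (7,11); v=(-1,-2)
4. t=11/2 → B at (3/2,0); v=(-1,2)
5. t=3/2 → L at (0,3); v=(1,2)
6. t=4 → T at (4,11); v=(1,-2)
7. t=11/2 → B at (19/2,0); v=(1,2)

Final position: (19/2,0)
Wall sequence: BRTBLTB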